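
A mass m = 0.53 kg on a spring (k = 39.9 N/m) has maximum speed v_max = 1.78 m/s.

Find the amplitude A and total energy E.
½mv²_max = ½kA² → A = v_max√(m/k) = 1.78×√(0.53/39.9) = 0.2051 m = 20.51 cm
E = ½mv²_max = ½×0.53×1.78² = 0.8396 J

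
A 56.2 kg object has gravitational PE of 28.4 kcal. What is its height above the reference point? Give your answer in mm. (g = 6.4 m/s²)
PE = mgh → h = PE/(mg) = 1.188e+05 J / (56.2 kg × 6.4 m/s²) = 330.4 m = 330400.0 mm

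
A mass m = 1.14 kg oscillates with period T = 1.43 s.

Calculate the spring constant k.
T = 2π√(m/k) → k = m(2π/T)² = 1.14×(2π/1.43)² = 22.01 N/m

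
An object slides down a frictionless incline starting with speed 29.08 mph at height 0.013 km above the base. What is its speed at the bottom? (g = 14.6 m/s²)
½mv₀² + mgh = ½mv² → v = √(v₀² + 2gh) = √(13² + 2×14.6×13) = 23.42 m/s = 52.39 mph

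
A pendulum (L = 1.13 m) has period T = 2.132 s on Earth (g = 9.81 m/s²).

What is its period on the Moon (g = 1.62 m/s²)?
T = 2π√(L/g), so T_moon/T_earth = √(g_earth/g_moon)
T_moon = 2π√(1.13/1.62) = 5.248 s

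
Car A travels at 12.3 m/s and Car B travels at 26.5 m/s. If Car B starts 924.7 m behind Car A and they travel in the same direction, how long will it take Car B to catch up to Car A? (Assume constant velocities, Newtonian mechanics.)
Relative speed: v_rel = 26.5 - 12.3 = 14.2 m/s
Time to catch: t = d₀/v_rel = 924.7/14.2 = 65.12 s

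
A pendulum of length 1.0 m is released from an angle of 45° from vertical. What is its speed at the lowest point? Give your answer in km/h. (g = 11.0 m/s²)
h = L(1 − cosθ) = 1.0×(1 − cos45°) = 0.2929 m
v = √(2gh) = √(2×11.0×0.2929) = 2.538 m/s = 9.138 km/h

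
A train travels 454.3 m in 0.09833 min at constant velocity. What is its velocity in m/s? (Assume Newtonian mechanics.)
v = d/t (with unit conversion) = 77.0 m/s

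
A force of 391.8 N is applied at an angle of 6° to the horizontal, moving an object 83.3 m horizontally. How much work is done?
W = Fd cosθ = 391.8×83.3×cos(6°) = 32458.0 J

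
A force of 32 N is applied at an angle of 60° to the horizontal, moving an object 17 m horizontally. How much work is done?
W = Fd cosθ = 32×17×cos(60°) = 272.0 J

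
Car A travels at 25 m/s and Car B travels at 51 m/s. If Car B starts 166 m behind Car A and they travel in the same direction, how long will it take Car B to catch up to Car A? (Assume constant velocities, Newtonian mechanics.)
Relative speed: v_rel = 51 - 25 = 26 m/s
Time to catch: t = d₀/v_rel = 166/26 = 6.38 s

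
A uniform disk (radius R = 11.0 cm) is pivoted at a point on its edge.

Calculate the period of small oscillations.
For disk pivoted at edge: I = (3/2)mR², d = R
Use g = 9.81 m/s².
I/m = (3/2)R² = 0.01815 m²; d = R = 0.11 m
T = 2π√((3/2)R²/(gR)) = 2π√(3R/(2g)) = 0.8149 s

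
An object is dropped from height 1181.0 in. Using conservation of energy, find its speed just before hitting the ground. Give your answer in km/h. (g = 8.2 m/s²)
mgh = ½mv² → v = √(2gh) = √(2×8.2×30) = 22.18 m/s = 79.85 km/h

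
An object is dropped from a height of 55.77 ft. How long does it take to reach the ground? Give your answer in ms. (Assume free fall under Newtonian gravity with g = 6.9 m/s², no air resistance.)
t = √(2h/g) (with unit conversion) = 2220.0 ms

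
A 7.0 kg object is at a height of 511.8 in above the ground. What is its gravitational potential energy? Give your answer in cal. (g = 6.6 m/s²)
PE = mgh = 7 kg × 6.6 m/s² × 13 m = 600.6 J = 143.5 cal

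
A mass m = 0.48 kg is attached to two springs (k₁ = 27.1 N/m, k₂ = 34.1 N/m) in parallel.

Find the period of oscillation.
k_eq = k₁+k₂ = 61.2 N/m
T = 2π√(m/k_eq) = 2π√(0.48/61.2) = 0.5564 s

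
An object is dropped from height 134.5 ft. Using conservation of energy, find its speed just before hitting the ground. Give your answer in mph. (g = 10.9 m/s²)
mgh = ½mv² → v = √(2gh) = √(2×10.9×41) = 29.89 m/s = 66.87 mph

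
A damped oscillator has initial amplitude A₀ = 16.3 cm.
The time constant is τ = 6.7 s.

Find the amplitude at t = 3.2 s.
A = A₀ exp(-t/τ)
A = A₀ exp(−t/τ) = 16.3×exp(−3.2/6.7) = 10.11 cm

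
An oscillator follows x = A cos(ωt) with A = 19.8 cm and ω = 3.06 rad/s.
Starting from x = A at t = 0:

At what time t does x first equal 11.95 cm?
cos(ωt) = x/A = 11.95/19.8 = 0.6035
ωt = arccos(0.6035) = 0.9229 rad
t = 0.9229/3.06 = 0.3016 s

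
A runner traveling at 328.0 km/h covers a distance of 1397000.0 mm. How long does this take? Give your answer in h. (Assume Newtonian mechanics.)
t = d/v (with unit conversion) = 0.004259 h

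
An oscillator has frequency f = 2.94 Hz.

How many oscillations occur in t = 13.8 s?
n = f×t = 2.94×13.8 = 40.57 oscillations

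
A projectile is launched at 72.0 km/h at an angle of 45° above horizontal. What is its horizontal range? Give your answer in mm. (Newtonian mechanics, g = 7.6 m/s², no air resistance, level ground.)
R = v₀² sin(2θ) / g (with unit conversion) = 52630.0 mm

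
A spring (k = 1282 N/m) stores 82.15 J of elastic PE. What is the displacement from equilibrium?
PE = ½kx² → x = √(2PE/k) = √(2×82.15/1282) = 0.358 m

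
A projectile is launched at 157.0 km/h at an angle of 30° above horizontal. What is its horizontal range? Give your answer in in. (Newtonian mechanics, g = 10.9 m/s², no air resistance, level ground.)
R = v₀² sin(2θ) / g (with unit conversion) = 5949.0 in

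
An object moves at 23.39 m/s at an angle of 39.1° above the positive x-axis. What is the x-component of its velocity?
vₓ = v cos(θ) = 23.39 × cos(39.1°) = 18.15 m/s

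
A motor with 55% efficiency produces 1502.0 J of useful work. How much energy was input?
W_in = W_out/η = 1502.0/0.55 = 2730.9 J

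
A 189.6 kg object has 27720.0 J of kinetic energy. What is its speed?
KE = ½mv² → v = √(2KE/m) = √(2×27720.0/189.6) = 17.1 m/s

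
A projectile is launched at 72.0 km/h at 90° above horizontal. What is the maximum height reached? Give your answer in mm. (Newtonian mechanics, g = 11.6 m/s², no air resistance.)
H = v₀²sin²(θ)/(2g) (with unit conversion) = 17240.0 mm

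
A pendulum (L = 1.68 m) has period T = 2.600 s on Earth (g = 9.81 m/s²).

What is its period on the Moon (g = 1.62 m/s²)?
T = 2π√(L/g), so T_moon/T_earth = √(g_earth/g_moon)
T_moon = 2π√(1.68/1.62) = 6.398 s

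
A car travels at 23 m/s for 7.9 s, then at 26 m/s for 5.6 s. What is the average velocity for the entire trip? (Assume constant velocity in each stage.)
d₁ = v₁t₁ = 23 × 7.9 = 181.7 m
d₂ = v₂t₂ = 26 × 5.6 = 145.6 m
d_total = 327.3 m, t_total = 13.5 s
v_avg = d_total/t_total = 327.3/13.5 = 24.24 m/s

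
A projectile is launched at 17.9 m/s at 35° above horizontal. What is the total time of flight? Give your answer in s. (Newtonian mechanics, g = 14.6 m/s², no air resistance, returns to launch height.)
T = 2v₀sin(θ)/g = 1.406 s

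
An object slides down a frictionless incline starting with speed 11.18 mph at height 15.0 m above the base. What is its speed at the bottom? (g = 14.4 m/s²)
½mv₀² + mgh = ½mv² → v = √(v₀² + 2gh) = √(4.998² + 2×14.4×15) = 21.38 m/s = 47.82 mph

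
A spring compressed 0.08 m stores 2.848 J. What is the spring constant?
PE = ½kx² → k = 2PE/x² = 2×2.848/0.08² = 890.0 N/m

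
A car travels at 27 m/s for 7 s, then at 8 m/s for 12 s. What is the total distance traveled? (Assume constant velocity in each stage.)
d₁ = v₁t₁ = 27 × 7 = 189 m
d₂ = v₂t₂ = 8 × 12 = 96 m
d_total = 189 + 96 = 285 m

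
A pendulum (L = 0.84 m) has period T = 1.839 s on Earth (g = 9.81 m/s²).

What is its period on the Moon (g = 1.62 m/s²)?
T = 2π√(L/g), so T_moon/T_earth = √(g_earth/g_moon)
T_moon = 2π√(0.84/1.62) = 4.524 s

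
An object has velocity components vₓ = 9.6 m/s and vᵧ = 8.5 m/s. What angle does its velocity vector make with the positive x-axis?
θ = arctan(vᵧ/vₓ) = arctan(8.5/9.6) = 41.52°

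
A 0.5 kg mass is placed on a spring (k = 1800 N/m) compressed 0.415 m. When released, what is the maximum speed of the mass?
½kx² = ½mv² → v = x√(k/m) = 0.415×√(1800/0.5) = 24.9 m/s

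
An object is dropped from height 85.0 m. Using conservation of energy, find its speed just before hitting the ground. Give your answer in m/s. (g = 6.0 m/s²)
mgh = ½mv² → v = √(2gh) = √(2×6.0×85) = 31.94 m/s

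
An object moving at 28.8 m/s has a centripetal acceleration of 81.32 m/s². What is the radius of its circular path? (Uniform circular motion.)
r = v²/a_c = 28.8²/81.32 = 10.2 m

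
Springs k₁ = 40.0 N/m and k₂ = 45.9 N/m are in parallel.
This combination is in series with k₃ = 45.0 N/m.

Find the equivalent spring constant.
k₁₂ = k₁ + k₂ = 85.9 N/m (parallel)
1/k_eq = 1/k₁₂ + 1/k₃ → k_eq = 29.53 N/m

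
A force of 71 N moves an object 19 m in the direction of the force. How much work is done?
W = Fd = 71×19 = 1349.0 J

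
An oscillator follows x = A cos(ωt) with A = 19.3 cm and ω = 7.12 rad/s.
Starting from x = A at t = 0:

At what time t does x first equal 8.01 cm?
cos(ωt) = x/A = 8.01/19.3 = 0.415
ωt = arccos(0.415) = 1.143 rad
t = 1.143/7.12 = 0.1605 s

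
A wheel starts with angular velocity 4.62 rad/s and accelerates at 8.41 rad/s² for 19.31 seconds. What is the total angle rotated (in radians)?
θ = ω₀t + ½αt² = 4.62×19.31 + ½×8.41×19.31² = 1657.16 rad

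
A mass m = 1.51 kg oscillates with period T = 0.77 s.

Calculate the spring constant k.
T = 2π√(m/k) → k = m(2π/T)² = 1.51×(2π/0.77)² = 100.5 N/m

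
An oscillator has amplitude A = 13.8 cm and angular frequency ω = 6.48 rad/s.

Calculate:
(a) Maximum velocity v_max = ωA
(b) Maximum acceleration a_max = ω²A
v_max = ωA = 6.48×0.138 = 0.8942 m/s
a_max = ω²A = 6.48²×0.138 = 5.795 m/s²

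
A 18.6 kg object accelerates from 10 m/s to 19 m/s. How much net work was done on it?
W_net = ΔKE = ½m(v₂² − v₁²) = ½×18.6×(19² − 10²) = 2427.3 J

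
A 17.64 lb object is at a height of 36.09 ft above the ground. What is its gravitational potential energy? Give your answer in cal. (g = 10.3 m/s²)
PE = mgh = 8.001 kg × 10.3 m/s² × 11 m = 906.6 J = 216.7 cal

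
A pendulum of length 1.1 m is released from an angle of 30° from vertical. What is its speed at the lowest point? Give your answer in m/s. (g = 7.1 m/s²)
h = L(1 − cosθ) = 1.1×(1 − cos30°) = 0.1474 m
v = √(2gh) = √(2×7.1×0.1474) = 1.447 m/s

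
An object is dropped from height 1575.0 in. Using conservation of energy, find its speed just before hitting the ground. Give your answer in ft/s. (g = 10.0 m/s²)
mgh = ½mv² → v = √(2gh) = √(2×10.0×40) = 28.29 m/s = 92.8 ft/s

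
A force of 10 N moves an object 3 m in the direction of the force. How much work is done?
W = Fd = 10×3 = 30.0 J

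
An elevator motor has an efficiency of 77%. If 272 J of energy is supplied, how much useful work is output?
W_out = η × W_in = 0.77 × 272 = 209.44 J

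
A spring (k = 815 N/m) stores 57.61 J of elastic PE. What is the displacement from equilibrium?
PE = ½kx² → x = √(2PE/k) = √(2×57.61/815) = 0.376 m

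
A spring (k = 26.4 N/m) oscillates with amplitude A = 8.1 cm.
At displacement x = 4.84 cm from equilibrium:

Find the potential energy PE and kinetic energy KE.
E_total = ½kA² = ½×26.4×(0.081)² = 0.08661 J
PE = ½kx² = ½×26.4×(0.0484)² = 0.03092 J
KE = E_total − PE = 0.05568 J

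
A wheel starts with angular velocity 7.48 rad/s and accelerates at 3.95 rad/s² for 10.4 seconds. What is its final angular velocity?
ω = ω₀ + αt = 7.48 + 3.95 × 10.4 = 48.56 rad/s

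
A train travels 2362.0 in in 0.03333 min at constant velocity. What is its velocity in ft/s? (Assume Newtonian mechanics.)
v = d/t (with unit conversion) = 98.43 ft/s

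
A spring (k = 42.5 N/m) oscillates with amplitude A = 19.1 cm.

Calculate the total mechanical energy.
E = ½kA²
E = ½kA² = ½×42.5×(0.191)² = 0.7752 J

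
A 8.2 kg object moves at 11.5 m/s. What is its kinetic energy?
KE = ½mv² = ½×8.2×11.5² = 542.225 J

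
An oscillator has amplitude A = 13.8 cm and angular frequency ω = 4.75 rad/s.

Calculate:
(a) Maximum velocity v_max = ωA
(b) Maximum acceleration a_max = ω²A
v_max = ωA = 4.75×0.138 = 0.6555 m/s
a_max = ω²A = 4.75²×0.138 = 3.114 m/s²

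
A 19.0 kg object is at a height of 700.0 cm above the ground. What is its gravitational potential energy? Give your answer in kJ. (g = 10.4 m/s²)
PE = mgh = 19 kg × 10.4 m/s² × 7 m = 1383 J = 1.383 kJ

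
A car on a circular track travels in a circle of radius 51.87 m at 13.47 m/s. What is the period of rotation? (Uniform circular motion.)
T = 2πr/v = 2π×51.87/13.47 = 24.2 s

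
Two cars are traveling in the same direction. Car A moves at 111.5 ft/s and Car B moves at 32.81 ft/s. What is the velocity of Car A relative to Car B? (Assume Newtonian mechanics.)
v_rel = v_A - v_B = 111.5 - 32.81 = 78.69 ft/s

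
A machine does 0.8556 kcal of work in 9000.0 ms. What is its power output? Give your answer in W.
P = W/t = 3580 J / 9 s = 397.8 W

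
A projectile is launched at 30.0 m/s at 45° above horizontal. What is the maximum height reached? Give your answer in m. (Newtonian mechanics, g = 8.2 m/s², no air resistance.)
H = v₀²sin²(θ)/(2g) = 27.44 m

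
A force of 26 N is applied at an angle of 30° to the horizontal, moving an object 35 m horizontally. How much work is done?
W = Fd cosθ = 26×35×cos(30°) = 788.08 J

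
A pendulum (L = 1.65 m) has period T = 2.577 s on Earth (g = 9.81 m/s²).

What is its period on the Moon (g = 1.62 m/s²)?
T = 2π√(L/g), so T_moon/T_earth = √(g_earth/g_moon)
T_moon = 2π√(1.65/1.62) = 6.341 s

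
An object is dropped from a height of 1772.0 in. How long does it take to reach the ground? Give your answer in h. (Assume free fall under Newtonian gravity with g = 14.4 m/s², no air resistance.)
t = √(2h/g) (with unit conversion) = 0.0006945 h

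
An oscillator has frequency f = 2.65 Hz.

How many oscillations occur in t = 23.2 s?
n = f×t = 2.65×23.2 = 61.48 oscillations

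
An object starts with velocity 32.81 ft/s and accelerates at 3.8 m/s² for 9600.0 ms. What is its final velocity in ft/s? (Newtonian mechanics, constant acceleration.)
v = v₀ + at (with unit conversion) = 152.5 ft/s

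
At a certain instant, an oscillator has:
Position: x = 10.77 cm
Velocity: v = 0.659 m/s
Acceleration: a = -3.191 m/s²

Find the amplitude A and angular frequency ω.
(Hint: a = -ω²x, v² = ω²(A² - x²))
a = −ω²x → ω = √(|a|/x) = √(3.191/0.1077) = 5.443 rad/s
v² = ω²(A² − x²) → A = √(x² + v²/ω²) = √(0.1077² + 0.659²/5.443²) = 0.162 m = 16.2 cm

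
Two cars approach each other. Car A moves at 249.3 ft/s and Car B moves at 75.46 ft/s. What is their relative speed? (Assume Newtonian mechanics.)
v_rel = v_A + v_B = 249.3 + 75.46 = 324.8 ft/s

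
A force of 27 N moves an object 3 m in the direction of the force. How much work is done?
W = Fd = 27×3 = 81.0 J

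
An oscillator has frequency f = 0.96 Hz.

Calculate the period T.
T = 1/f = 1/0.96 = 1.042 s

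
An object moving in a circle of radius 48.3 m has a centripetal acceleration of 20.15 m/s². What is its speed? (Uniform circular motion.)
v = √(a_c × r) = √(20.15 × 48.3) = 31.2 m/s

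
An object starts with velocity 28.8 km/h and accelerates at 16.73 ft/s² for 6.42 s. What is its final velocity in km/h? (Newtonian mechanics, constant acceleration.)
v = v₀ + at (with unit conversion) = 146.7 km/h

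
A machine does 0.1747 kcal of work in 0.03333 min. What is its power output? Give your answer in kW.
P = W/t = 730.9 J / 2 s = 365.5 W = 0.3655 kW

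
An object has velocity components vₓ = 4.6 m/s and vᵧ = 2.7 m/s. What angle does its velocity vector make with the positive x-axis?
θ = arctan(vᵧ/vₓ) = arctan(2.7/4.6) = 30.41°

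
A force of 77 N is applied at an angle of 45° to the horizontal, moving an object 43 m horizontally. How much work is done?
W = Fd cosθ = 77×43×cos(45°) = 2341.2 J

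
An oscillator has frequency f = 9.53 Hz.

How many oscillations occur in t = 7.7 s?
n = f×t = 9.53×7.7 = 73.38 oscillations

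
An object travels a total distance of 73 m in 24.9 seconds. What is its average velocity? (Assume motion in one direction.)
v_avg = Δd / Δt = 73 / 24.9 = 2.93 m/s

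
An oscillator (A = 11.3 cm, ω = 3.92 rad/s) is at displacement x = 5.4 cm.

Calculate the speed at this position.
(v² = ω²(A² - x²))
v = ω√(A² − x²) = 3.92×√(0.113² − 0.054²) = 0.3891 m/s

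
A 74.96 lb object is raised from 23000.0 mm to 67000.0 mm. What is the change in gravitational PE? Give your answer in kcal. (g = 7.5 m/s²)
ΔPE = mg(h₂ − h₁) = 34 kg × 7.5 m/s² × (67 − 23) m = 1.122e+04 J = 2.682 kcal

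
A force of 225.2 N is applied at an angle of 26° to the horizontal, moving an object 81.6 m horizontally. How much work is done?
W = Fd cosθ = 225.2×81.6×cos(26°) = 16517.0 J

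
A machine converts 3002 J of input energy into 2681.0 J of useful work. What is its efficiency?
η = W_out/W_in = 2681.0/3002 = 0.8931 = 89.31%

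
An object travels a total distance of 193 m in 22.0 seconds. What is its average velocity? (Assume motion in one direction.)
v_avg = Δd / Δt = 193 / 22.0 = 8.77 m/s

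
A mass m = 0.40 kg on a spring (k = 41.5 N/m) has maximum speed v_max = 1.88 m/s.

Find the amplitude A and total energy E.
½mv²_max = ½kA² → A = v_max√(m/k) = 1.88×√(0.4/41.5) = 0.1846 m = 18.46 cm
E = ½mv²_max = ½×0.4×1.88² = 0.7069 J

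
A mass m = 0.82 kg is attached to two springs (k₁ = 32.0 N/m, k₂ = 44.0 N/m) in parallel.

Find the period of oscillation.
k_eq = k₁+k₂ = 76 N/m
T = 2π√(m/k_eq) = 2π√(0.82/76) = 0.6526 s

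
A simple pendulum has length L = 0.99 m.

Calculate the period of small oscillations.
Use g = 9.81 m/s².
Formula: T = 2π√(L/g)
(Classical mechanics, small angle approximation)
T = 2π√(L/g) = 2π√(0.99/9.81) = 1.996 s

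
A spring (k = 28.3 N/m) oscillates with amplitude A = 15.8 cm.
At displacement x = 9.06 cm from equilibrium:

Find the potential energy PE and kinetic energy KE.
E_total = ½kA² = ½×28.3×(0.158)² = 0.3532 J
PE = ½kx² = ½×28.3×(0.0906)² = 0.1161 J
KE = E_total − PE = 0.2371 J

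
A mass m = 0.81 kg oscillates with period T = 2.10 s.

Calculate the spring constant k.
T = 2π√(m/k) → k = m(2π/T)² = 0.81×(2π/2.1)² = 7.251 N/m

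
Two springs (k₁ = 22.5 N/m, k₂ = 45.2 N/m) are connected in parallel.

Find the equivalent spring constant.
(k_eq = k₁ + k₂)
k_eq = k₁ + k₂ = 22.5 + 45.2 = 67.7 N/m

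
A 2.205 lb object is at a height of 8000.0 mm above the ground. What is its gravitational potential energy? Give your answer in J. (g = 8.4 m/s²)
PE = mgh = 1 kg × 8.4 m/s² × 8 m = 67.21 J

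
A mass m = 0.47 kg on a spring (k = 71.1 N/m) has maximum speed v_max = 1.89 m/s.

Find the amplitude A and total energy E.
½mv²_max = ½kA² → A = v_max√(m/k) = 1.89×√(0.47/71.1) = 0.1537 m = 15.37 cm
E = ½mv²_max = ½×0.47×1.89² = 0.8394 J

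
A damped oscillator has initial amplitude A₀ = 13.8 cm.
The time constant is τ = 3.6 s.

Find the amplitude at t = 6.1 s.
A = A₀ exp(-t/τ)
A = A₀ exp(−t/τ) = 13.8×exp(−6.1/3.6) = 2.535 cm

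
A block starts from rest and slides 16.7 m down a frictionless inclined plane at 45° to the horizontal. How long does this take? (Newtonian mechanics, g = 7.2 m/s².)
a = g sin(θ) = 7.2 × sin(45°) = 5.09 m/s²
t = √(2d/a) = √(2 × 16.7 / 5.09) = 2.56 s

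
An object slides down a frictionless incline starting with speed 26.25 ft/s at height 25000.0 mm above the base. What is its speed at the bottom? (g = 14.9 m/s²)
½mv₀² + mgh = ½mv² → v = √(v₀² + 2gh) = √(8.001² + 2×14.9×25) = 28.44 m/s = 93.32 ft/s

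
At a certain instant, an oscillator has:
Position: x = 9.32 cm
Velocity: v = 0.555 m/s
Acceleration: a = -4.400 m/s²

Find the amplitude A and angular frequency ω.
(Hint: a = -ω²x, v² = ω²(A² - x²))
a = −ω²x → ω = √(|a|/x) = √(4.4/0.0932) = 6.871 rad/s
v² = ω²(A² − x²) → A = √(x² + v²/ω²) = √(0.0932² + 0.555²/6.871²) = 0.1233 m = 12.33 cm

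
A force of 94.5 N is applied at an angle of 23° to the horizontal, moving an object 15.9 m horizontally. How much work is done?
W = Fd cosθ = 94.5×15.9×cos(23°) = 1383.1 J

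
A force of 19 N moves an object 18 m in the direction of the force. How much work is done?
W = Fd = 19×18 = 342.0 J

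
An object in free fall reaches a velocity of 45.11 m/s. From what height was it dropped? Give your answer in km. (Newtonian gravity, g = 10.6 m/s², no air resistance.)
h = v²/(2g) (with unit conversion) = 0.09599 km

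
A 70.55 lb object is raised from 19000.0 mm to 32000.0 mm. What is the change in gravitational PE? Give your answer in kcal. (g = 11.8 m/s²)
ΔPE = mg(h₂ − h₁) = 32 kg × 11.8 m/s² × (32 − 19) m = 4909 J = 1.173 kcal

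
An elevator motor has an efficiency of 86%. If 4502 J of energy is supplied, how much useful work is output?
W_out = η × W_in = 0.86 × 4502 = 3871.7 J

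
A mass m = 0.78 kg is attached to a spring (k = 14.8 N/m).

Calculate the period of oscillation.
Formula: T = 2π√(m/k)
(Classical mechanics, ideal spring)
T = 2π√(m/k) = 2π√(0.78/14.8) = 1.442 s; f = 1/T = 0.6933 Hz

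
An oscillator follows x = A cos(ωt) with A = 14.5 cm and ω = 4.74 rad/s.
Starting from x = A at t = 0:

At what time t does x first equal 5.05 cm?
cos(ωt) = x/A = 5.05/14.5 = 0.3483
ωt = arccos(0.3483) = 1.215 rad
t = 1.215/4.74 = 0.2563 s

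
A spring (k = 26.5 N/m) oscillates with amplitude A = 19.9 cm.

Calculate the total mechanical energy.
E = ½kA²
E = ½kA² = ½×26.5×(0.199)² = 0.5247 J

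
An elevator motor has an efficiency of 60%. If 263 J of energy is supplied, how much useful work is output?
W_out = η × W_in = 0.6 × 263 = 157.8 J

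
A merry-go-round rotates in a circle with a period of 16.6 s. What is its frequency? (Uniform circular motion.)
f = 1/T = 1/16.6 = 0.0602 Hz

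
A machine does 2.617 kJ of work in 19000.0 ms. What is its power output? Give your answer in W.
P = W/t = 2617 J / 19 s = 137.7 W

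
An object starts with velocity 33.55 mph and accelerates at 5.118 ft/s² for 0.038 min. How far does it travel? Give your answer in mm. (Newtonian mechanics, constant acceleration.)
d = v₀t + ½at² (with unit conversion) = 38250.0 mm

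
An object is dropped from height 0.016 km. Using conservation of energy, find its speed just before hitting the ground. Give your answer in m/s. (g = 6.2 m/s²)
mgh = ½mv² → v = √(2gh) = √(2×6.2×16) = 14.09 m/s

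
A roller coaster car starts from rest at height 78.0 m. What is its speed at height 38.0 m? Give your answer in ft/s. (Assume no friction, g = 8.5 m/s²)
mgh₁ = ½mv₂² + mgh₂ → v₂ = √(2g(h₁−h₂)) = √(2×8.5×(78−38)) = 26.08 m/s = 85.55 ft/s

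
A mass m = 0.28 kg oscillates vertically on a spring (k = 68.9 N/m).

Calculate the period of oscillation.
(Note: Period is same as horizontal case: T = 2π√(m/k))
T = 2π√(m/k) = 2π√(0.28/68.9) = 0.4005 s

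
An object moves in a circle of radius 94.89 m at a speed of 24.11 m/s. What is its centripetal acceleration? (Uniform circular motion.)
a_c = v²/r = 24.11²/94.89 = 581.292/94.89 = 6.13 m/s²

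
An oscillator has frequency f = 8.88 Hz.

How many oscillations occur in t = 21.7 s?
n = f×t = 8.88×21.7 = 192.7 oscillations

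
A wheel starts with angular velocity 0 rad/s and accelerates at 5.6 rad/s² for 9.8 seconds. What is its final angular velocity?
ω = ω₀ + αt = 0 + 5.6 × 9.8 = 54.88 rad/s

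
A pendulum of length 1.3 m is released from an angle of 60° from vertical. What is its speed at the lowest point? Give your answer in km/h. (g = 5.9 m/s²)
h = L(1 − cosθ) = 1.3×(1 − cos60°) = 0.65 m
v = √(2gh) = √(2×5.9×0.65) = 2.769 m/s = 9.97 km/h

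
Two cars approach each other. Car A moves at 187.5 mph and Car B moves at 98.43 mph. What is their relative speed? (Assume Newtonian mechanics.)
v_rel = v_A + v_B = 187.5 + 98.43 = 285.9 mph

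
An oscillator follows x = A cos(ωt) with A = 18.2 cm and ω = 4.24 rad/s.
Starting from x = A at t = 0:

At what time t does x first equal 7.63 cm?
cos(ωt) = x/A = 7.63/18.2 = 0.4192
ωt = arccos(0.4192) = 1.138 rad
t = 1.138/4.24 = 0.2684 s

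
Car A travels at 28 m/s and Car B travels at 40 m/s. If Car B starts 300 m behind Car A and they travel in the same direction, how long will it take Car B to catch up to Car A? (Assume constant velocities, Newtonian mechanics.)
Relative speed: v_rel = 40 - 28 = 12 m/s
Time to catch: t = d₀/v_rel = 300/12 = 25.0 s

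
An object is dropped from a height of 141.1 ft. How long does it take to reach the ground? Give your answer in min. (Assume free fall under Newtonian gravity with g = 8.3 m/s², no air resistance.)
t = √(2h/g) (with unit conversion) = 0.05365 min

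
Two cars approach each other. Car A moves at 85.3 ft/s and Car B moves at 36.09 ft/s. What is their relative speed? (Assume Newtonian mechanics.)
v_rel = v_A + v_B = 85.3 + 36.09 = 121.4 ft/s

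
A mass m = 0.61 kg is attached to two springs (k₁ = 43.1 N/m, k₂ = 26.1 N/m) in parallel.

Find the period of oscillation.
k_eq = k₁+k₂ = 69.2 N/m
T = 2π√(m/k_eq) = 2π√(0.61/69.2) = 0.5899 s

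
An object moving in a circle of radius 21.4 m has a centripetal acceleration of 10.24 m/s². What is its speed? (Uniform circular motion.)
v = √(a_c × r) = √(10.24 × 21.4) = 14.8 m/s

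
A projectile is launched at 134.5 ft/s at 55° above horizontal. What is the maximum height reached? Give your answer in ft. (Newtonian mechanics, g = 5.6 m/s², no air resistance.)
H = v₀²sin²(θ)/(2g) (with unit conversion) = 330.3 ft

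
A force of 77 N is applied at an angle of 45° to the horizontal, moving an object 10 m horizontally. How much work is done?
W = Fd cosθ = 77×10×cos(45°) = 544.47 J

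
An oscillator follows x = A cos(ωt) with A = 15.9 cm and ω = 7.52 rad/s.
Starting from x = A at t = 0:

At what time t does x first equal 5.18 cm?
cos(ωt) = x/A = 5.18/15.9 = 0.3258
ωt = arccos(0.3258) = 1.239 rad
t = 1.239/7.52 = 0.1648 s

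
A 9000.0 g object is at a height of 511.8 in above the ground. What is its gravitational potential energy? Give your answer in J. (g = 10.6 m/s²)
PE = mgh = 9 kg × 10.6 m/s² × 13 m = 1240 J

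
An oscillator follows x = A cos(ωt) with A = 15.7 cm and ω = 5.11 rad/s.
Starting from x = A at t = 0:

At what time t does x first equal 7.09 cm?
cos(ωt) = x/A = 7.09/15.7 = 0.4516
ωt = arccos(0.4516) = 1.102 rad
t = 1.102/5.11 = 0.2157 s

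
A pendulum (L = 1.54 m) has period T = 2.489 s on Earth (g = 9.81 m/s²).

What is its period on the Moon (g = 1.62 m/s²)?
T = 2π√(L/g), so T_moon/T_earth = √(g_earth/g_moon)
T_moon = 2π√(1.54/1.62) = 6.126 s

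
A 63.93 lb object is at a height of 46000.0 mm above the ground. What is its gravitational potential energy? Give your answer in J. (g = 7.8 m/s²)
PE = mgh = 29 kg × 7.8 m/s² × 46 m = 1.04e+04 J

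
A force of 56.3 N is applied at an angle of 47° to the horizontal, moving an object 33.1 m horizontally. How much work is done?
W = Fd cosθ = 56.3×33.1×cos(47°) = 1270.9 J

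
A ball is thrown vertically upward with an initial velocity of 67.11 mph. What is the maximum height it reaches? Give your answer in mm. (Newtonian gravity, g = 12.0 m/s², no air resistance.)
h_max = v₀²/(2g) (with unit conversion) = 37500.0 mm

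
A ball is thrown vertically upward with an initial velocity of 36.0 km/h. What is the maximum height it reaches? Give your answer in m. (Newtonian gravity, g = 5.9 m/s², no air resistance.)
h_max = v₀²/(2g) (with unit conversion) = 8.475 m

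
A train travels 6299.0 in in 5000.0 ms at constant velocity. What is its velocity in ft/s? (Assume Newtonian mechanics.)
v = d/t (with unit conversion) = 105.0 ft/s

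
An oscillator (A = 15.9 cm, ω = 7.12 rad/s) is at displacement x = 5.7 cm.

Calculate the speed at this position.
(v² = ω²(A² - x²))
v = ω√(A² − x²) = 7.12×√(0.159² − 0.057²) = 1.057 m/s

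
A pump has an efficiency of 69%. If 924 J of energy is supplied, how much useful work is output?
W_out = η × W_in = 0.69 × 924 = 637.56 J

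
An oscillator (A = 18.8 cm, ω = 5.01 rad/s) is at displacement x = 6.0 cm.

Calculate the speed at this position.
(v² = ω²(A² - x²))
v = ω√(A² − x²) = 5.01×√(0.188² − 0.06²) = 0.8926 m/s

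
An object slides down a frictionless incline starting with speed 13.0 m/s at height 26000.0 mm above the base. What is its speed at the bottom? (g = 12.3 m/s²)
½mv₀² + mgh = ½mv² → v = √(v₀² + 2gh) = √(13² + 2×12.3×26) = 28.44 m/s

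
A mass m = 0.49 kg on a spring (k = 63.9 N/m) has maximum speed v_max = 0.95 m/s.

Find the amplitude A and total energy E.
½mv²_max = ½kA² → A = v_max√(m/k) = 0.95×√(0.49/63.9) = 0.08319 m = 8.319 cm
E = ½mv²_max = ½×0.49×0.95² = 0.2211 J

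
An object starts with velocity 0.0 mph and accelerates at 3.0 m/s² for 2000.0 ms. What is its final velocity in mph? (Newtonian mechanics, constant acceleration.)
v = v₀ + at (with unit conversion) = 13.42 mph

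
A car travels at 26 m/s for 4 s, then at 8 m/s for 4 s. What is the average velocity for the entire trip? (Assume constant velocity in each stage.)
d₁ = v₁t₁ = 26 × 4 = 104 m
d₂ = v₂t₂ = 8 × 4 = 32 m
d_total = 136 m, t_total = 8 s
v_avg = d_total/t_total = 136/8 = 17.0 m/s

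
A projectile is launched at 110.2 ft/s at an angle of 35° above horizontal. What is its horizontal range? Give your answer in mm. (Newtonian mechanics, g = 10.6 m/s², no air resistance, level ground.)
R = v₀² sin(2θ) / g (with unit conversion) = 100000.0 mm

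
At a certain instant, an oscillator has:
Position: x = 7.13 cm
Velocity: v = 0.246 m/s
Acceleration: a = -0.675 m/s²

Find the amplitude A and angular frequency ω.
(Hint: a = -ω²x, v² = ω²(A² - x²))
a = −ω²x → ω = √(|a|/x) = √(0.675/0.0713) = 3.077 rad/s
v² = ω²(A² − x²) → A = √(x² + v²/ω²) = √(0.0713² + 0.246²/3.077²) = 0.1071 m = 10.71 cm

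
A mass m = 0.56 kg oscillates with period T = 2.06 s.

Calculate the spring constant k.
T = 2π√(m/k) → k = m(2π/T)² = 0.56×(2π/2.06)² = 5.21 N/m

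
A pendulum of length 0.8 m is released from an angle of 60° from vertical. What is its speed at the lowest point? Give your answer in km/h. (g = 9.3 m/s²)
h = L(1 − cosθ) = 0.8×(1 − cos60°) = 0.4 m
v = √(2gh) = √(2×9.3×0.4) = 2.728 m/s = 9.819 km/h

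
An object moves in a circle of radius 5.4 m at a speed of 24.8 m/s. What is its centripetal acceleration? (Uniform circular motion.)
a_c = v²/r = 24.8²/5.4 = 615.04/5.4 = 113.9 m/s²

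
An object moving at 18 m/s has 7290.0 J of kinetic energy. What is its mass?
KE = ½mv² → m = 2KE/v² = 2×7290.0/18² = 45.0 kg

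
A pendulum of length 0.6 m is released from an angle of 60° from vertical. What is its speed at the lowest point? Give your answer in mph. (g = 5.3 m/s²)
h = L(1 − cosθ) = 0.6×(1 − cos60°) = 0.3 m
v = √(2gh) = √(2×5.3×0.3) = 1.783 m/s = 3.989 mph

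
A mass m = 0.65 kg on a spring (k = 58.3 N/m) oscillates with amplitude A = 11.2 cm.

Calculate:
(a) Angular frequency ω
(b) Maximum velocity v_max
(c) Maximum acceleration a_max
ω = √(k/m) = √(58.3/0.65) = 9.471 rad/s
v_max = ωA = 9.471×0.112 = 1.061 m/s
a_max = ω²A = 9.471²×0.112 = 10.05 m/s²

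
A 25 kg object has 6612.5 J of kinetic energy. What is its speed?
KE = ½mv² → v = √(2KE/m) = √(2×6612.5/25) = 23.0 m/s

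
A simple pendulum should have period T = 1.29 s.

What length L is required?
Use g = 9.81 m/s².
T = 2π√(L/g) → L = g(T/2π)² = 9.81×(1.29/2π)² = 0.4135 m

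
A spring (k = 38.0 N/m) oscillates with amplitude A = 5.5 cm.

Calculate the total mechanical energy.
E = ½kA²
E = ½kA² = ½×38.0×(0.055)² = 0.05747 J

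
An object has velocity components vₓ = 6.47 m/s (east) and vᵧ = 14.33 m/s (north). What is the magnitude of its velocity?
|v| = √(vₓ² + vᵧ²) = √(6.47² + 14.33²) = √(247.21) = 15.72 m/s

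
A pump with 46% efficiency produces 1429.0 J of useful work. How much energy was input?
W_in = W_out/η = 1429.0/0.46 = 3106.5 J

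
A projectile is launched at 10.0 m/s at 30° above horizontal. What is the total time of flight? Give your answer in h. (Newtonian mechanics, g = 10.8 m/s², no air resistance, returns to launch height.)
T = 2v₀sin(θ)/g (with unit conversion) = 0.0002572 h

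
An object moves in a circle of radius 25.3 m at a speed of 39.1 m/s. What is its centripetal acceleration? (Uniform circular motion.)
a_c = v²/r = 39.1²/25.3 = 1528.81/25.3 = 60.43 m/s²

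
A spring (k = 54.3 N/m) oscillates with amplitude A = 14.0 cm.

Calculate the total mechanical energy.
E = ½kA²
E = ½kA² = ½×54.3×(0.14)² = 0.5321 J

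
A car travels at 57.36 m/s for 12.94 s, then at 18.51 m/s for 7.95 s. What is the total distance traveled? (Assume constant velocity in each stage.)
d₁ = v₁t₁ = 57.36 × 12.94 = 742.238 m
d₂ = v₂t₂ = 18.51 × 7.95 = 147.155 m
d_total = 742.238 + 147.155 = 889.39 m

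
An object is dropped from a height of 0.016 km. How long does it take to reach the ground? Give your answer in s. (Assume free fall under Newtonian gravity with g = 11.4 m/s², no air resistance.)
t = √(2h/g) (with unit conversion) = 1.675 s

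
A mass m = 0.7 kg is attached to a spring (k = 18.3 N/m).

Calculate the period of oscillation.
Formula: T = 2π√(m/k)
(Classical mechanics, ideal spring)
T = 2π√(m/k) = 2π√(0.7/18.3) = 1.229 s; f = 1/T = 0.8138 Hz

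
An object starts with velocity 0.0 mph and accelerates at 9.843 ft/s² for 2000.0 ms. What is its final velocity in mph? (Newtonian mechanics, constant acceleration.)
v = v₀ + at (with unit conversion) = 13.42 mph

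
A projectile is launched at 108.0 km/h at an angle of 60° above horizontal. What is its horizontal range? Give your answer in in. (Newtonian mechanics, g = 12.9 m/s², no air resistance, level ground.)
R = v₀² sin(2θ) / g (with unit conversion) = 2379.0 in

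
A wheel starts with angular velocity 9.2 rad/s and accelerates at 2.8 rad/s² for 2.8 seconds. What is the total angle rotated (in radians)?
θ = ω₀t + ½αt² = 9.2×2.8 + ½×2.8×2.8² = 36.74 rad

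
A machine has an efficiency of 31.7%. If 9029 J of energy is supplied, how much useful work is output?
W_out = η × W_in = 0.317 × 9029 = 2862.2 J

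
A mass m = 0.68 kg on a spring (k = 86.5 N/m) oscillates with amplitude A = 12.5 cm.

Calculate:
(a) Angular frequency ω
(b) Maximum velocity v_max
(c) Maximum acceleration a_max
ω = √(k/m) = √(86.5/0.68) = 11.28 rad/s
v_max = ωA = 11.28×0.125 = 1.41 m/s
a_max = ω²A = 11.28²×0.125 = 15.9 m/s²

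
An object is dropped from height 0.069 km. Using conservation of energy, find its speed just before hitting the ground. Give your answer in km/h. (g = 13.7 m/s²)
mgh = ½mv² → v = √(2gh) = √(2×13.7×69) = 43.48 m/s = 156.5 km/h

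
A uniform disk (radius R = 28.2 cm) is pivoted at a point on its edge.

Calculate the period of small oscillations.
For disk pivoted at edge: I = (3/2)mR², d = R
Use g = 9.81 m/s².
I/m = (3/2)R² = 0.1193 m²; d = R = 0.282 m
T = 2π√((3/2)R²/(gR)) = 2π√(3R/(2g)) = 1.305 s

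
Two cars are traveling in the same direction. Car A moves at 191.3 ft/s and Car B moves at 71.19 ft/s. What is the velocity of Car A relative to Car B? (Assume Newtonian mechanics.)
v_rel = v_A - v_B = 191.3 - 71.19 = 120.1 ft/s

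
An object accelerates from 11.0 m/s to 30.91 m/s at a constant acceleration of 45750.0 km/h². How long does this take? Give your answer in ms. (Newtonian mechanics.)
t = (v - v₀)/a (with unit conversion) = 5640.0 ms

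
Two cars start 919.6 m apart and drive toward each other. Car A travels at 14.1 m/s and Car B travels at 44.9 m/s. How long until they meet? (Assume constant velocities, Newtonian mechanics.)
Combined speed: v_combined = 14.1 + 44.9 = 59 m/s
Time to meet: t = d/59 = 919.6/59 = 15.59 s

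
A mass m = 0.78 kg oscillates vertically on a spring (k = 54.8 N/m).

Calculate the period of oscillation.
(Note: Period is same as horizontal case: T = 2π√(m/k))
T = 2π√(m/k) = 2π√(0.78/54.8) = 0.7496 s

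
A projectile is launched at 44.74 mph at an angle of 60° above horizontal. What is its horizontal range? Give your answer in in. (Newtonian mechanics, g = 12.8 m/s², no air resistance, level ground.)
R = v₀² sin(2θ) / g (with unit conversion) = 1066.0 in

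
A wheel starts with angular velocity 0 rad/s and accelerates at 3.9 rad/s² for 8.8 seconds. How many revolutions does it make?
θ = ω₀t + ½αt² = 0×8.8 + ½×3.9×8.8² = 151.01 rad
Revolutions = θ/(2π) = 151.01/(2π) = 24.03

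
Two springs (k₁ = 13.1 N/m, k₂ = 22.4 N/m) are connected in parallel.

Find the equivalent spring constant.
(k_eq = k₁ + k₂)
k_eq = k₁ + k₂ = 13.1 + 22.4 = 35.5 N/m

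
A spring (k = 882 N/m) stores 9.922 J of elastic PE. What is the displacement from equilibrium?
PE = ½kx² → x = √(2PE/k) = √(2×9.922/882) = 0.15 m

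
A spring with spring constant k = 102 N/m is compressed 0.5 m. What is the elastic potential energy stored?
PE = ½kx² = ½×102×0.5² = 12.75 J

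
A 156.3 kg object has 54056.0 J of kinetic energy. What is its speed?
KE = ½mv² → v = √(2KE/m) = √(2×54056.0/156.3) = 26.3 m/s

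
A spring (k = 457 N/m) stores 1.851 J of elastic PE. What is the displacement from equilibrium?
PE = ½kx² → x = √(2PE/k) = √(2×1.851/457) = 0.09 m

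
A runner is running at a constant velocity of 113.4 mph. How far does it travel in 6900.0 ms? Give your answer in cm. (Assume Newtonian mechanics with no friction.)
d = vt (with unit conversion) = 34980.0 cm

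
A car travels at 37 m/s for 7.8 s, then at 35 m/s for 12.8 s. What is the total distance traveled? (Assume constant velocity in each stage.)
d₁ = v₁t₁ = 37 × 7.8 = 288.6 m
d₂ = v₂t₂ = 35 × 12.8 = 448 m
d_total = 288.6 + 448 = 736.6 m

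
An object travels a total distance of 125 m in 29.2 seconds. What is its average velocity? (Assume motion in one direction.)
v_avg = Δd / Δt = 125 / 29.2 = 4.28 m/s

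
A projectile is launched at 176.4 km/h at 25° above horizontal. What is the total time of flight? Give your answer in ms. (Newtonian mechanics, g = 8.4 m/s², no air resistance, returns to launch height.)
T = 2v₀sin(θ)/g (with unit conversion) = 4931.0 ms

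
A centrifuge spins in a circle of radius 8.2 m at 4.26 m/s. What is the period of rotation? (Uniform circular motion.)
T = 2πr/v = 2π×8.2/4.26 = 12.09 s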